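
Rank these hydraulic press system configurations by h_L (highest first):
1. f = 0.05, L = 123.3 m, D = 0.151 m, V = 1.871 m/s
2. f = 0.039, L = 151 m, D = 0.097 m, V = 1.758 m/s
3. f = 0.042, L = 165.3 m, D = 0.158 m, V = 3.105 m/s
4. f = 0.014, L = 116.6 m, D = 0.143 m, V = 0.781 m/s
Case 1: h_L = 7.285 m
Case 2: h_L = 9.563 m
Case 3: h_L = 21.59 m
Case 4: h_L = 0.3549 m
Ranking (highest first): 3, 2, 1, 4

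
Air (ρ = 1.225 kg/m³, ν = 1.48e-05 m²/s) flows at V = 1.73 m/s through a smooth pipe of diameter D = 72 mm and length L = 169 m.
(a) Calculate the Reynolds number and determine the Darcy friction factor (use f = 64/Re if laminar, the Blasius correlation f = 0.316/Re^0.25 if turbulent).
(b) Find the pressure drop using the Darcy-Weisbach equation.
(a) Re = V·D/ν = 1.73·0.072/1.48e-05 = 8416.2 → turbulent (Re > 4000); f = 0.316/Re^0.25 = 0.316/8416.2^0.25 = 0.032992
(b) Darcy-Weisbach: ΔP = f·(L/D)·½ρV²/1000 = 0.032992·(169/0.072)·½·1.225·1.73²/1000 = 0.142 kPa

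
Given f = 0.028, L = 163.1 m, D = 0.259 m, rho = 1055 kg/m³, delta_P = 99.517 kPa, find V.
Formula: \Delta P = f \frac{L}{D} \frac{\rho V^2}{2}
Substituting knowns: 99.517 = 0.028·(163.1/0.259)·0.5·1055·V²/1000
Solving for V: V = √((99.517·1000)/(0.028·(163.1/0.259)·0.5·1055)) = 3.271 m/s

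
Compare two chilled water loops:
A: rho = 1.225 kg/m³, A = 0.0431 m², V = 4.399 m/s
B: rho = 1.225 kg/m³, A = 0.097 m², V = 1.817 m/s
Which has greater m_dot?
m_dot(A) = 0.2323 kg/s, m_dot(B) = 0.2159 kg/s. Answer: A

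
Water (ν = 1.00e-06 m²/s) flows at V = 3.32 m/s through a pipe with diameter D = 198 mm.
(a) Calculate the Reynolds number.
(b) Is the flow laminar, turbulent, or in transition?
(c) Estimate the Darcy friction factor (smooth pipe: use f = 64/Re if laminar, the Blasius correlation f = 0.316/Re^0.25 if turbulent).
(a) Re = V·D/ν = 3.32·0.198/1.00e-06 = 657360
(b) Flow regime: turbulent (Re > 4000)
(c) Friction factor: f = 0.316/Re^0.25 = 0.316/657360^0.25 = 0.0111 (Blasius is strictly valid for Re ≲ 1e5; used here as the smooth-pipe estimate the problem specifies)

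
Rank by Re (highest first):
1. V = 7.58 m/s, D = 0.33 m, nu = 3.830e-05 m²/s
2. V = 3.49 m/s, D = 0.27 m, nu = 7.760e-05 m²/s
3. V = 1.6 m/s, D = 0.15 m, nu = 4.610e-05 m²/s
Case 1: Re = 65311
Case 2: Re = 12143
Case 3: Re = 5206
Ranking (highest first): 1, 2, 3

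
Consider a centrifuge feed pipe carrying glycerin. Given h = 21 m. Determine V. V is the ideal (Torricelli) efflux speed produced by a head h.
Formula: V = \sqrt{2 g h}
V = √(2·9.81·21) = 20.3 m/s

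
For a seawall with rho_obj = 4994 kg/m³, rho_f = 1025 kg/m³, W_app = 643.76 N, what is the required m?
Formula: W_{app} = mg\left(1 - \frac{\rho_f}{\rho_{obj}}\right)
Substituting knowns: 643.76 = m·9.81·(1 − 1025/4994)
Solving for m: m = 643.76/(9.81·(1 − 1025/4994)) = 82.57 kg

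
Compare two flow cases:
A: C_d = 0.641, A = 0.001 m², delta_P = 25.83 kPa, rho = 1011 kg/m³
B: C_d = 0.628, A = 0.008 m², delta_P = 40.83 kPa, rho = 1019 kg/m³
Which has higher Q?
Q(A) = 4.582 L/s, Q(B) = 44.97 L/s. Answer: B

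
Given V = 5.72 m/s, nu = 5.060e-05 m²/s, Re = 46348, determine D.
Formula: Re = \frac{V D}{\nu}
Substituting knowns: 46348 = 5.72·D/5.060e-05
Solving for D: D = 46348·5.060e-05/5.72 = 0.41 m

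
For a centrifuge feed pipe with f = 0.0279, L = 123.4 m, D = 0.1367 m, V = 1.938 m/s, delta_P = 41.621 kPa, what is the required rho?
Formula: \Delta P = f \frac{L}{D} \frac{\rho V^2}{2}
Substituting knowns: 41.621 = 0.0279·(123.4/0.1367)·0.5·rho·1.938²/1000
Solving for rho: rho = (41.621·1000)/(0.0279·(123.4/0.1367)·0.5·1.938²) = 880 kg/m³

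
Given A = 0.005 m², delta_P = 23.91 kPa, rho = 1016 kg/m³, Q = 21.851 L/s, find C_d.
Formula: Q = C_d A \sqrt{\frac{2 \Delta P}{\rho}}
Substituting knowns: 21.851 = C_d·0.005·√(2·(23.91·1000)/1016)·1000
Solving for C_d: C_d = (21.851/1000)/(0.005·√(2·(23.91·1000)/1016)) = 0.637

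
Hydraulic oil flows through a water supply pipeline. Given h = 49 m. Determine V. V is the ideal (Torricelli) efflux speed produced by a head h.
Formula: V = \sqrt{2 g h}
V = √(2·9.81·49) = 31.01 m/s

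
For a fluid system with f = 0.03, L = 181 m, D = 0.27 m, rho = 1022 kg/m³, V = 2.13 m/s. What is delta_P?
Formula: \Delta P = f \frac{L}{D} \frac{\rho V^2}{2}
delta_P = 0.03·(181/0.27)·0.5·1022·2.13²/1000 = 46.62 kPa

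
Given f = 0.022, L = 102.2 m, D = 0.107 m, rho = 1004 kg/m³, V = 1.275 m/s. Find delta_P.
Formula: \Delta P = f \frac{L}{D} \frac{\rho V^2}{2}
delta_P = 0.022·(102.2/0.107)·0.5·1004·1.275²/1000 = 17.15 kPa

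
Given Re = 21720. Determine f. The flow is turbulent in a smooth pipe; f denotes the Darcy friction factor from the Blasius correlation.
Formula: f = \frac{0.316}{Re^{0.25}}
f = 0.316/21720^0.25 = 0.02603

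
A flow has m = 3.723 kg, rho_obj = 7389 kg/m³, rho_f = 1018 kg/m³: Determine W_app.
Formula: W_{app} = mg\left(1 - \frac{\rho_f}{\rho_{obj}}\right)
W_app = 3.723·9.81·(1 − 1018/7389) = 31.49 N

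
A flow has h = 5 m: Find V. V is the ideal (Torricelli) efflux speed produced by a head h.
Formula: V = \sqrt{2 g h}
V = √(2·9.81·5) = 9.905 m/s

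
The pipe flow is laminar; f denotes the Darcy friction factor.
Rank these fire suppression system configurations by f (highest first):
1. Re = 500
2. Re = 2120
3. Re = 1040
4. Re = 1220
Case 1: f = 0.128
Case 2: f = 0.03019
Case 3: f = 0.06154
Case 4: f = 0.05246
Ranking (highest first): 1, 3, 4, 2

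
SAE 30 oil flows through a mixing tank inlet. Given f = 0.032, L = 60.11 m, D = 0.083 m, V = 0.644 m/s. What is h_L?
Formula: h_L = f \frac{L}{D} \frac{V^2}{2g}
h_L = 0.032·(60.11/0.083)·0.644²/(2·9.81) = 0.4899 m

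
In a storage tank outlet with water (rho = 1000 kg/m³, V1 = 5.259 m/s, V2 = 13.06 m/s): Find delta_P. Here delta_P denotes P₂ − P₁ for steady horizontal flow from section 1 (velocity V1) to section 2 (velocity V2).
Formula: \Delta P = \frac{1}{2} \rho (V_1^2 - V_2^2)
delta_P = 0.5·1000·(5.259² − 13.06²)/1000 = -71.45 kPa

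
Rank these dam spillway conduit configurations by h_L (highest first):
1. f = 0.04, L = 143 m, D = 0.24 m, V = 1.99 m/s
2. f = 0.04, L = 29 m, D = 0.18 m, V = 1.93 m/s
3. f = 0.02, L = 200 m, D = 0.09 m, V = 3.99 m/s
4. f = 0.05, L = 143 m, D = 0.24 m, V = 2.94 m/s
Case 1: h_L = 4.811 m
Case 2: h_L = 1.223 m
Case 3: h_L = 36.06 m
Case 4: h_L = 13.12 m
Ranking (highest first): 3, 4, 1, 2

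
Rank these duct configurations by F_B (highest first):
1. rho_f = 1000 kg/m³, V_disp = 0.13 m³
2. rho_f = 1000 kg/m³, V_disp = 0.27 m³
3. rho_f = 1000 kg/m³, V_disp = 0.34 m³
Case 1: F_B = 1275 N
Case 2: F_B = 2649 N
Case 3: F_B = 3335 N
Ranking (highest first): 3, 2, 1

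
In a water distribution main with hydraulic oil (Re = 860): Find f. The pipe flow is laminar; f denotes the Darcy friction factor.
Formula: f = \frac{64}{Re}
f = 64/860 = 0.07442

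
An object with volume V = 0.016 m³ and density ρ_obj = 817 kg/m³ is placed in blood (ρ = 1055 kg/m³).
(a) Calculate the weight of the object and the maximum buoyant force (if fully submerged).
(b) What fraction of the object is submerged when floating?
(a) W=rho_obj*g*V=817*9.81*0.016=128.2 N; F_B(max)=rho*g*V=1055*9.81*0.016=165.6 N
(b) Floating fraction=rho_obj/rho=817/1055=0.774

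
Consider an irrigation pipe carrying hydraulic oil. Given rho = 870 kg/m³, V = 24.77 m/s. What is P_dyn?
Formula: P_{dyn} = \frac{1}{2} \rho V^2
P_dyn = 0.5·870·24.77²/1000 = 266.9 kPa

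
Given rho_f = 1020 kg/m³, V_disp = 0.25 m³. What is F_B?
Formula: F_B = \rho_f g V_{disp}
F_B = 1020·9.81·0.25 = 2502 N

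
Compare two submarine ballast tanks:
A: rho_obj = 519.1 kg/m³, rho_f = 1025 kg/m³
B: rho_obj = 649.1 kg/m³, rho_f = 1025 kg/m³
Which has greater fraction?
fraction(A) = 0.5064, fraction(B) = 0.6333. Answer: B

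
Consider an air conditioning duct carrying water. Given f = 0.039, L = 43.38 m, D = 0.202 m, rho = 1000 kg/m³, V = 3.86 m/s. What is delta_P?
Formula: \Delta P = f \frac{L}{D} \frac{\rho V^2}{2}
delta_P = 0.039·(43.38/0.202)·0.5·1000·3.86²/1000 = 62.39 kPa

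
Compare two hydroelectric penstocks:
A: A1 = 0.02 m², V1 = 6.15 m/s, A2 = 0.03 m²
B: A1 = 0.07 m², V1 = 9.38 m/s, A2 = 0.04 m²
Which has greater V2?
V2(A) = 4.1 m/s, V2(B) = 16.42 m/s. Answer: B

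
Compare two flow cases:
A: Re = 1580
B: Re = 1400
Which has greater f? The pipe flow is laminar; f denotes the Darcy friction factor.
f(A) = 0.04051, f(B) = 0.04571. Answer: B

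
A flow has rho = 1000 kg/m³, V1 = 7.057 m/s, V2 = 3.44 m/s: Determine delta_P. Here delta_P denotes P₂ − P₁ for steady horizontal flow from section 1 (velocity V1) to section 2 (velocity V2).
Formula: \Delta P = \frac{1}{2} \rho (V_1^2 - V_2^2)
delta_P = 0.5·1000·(7.057² − 3.44²)/1000 = 18.98 kPa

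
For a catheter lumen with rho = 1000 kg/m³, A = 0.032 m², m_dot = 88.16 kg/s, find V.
Formula: \dot{m} = \rho A V
Substituting knowns: 88.16 = 1000·0.032·V
Solving for V: V = 88.16/(1000·0.032) = 2.755 m/s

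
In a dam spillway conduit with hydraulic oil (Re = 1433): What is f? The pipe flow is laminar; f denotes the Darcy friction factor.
Formula: f = \frac{64}{Re}
f = 64/1433 = 0.04466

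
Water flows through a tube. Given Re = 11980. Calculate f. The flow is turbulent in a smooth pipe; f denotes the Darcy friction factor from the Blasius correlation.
Formula: f = \frac{0.316}{Re^{0.25}}
f = 0.316/11980^0.25 = 0.0302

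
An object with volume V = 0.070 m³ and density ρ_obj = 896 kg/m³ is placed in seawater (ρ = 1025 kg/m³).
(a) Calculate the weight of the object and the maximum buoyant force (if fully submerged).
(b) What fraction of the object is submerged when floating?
(a) W=rho_obj*g*V=896*9.81*0.070=615.3 N; F_B(max)=rho*g*V=1025*9.81*0.070=703.9 N
(b) Floating fraction=rho_obj/rho=896/1025=0.874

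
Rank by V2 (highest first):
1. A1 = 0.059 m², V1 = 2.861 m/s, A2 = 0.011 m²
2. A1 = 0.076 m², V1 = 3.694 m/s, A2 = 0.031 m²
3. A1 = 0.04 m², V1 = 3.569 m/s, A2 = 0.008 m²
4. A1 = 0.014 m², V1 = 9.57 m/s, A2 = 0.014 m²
Case 1: V2 = 15.35 m/s
Case 2: V2 = 9.056 m/s
Case 3: V2 = 17.84 m/s
Case 4: V2 = 9.57 m/s
Ranking (highest first): 3, 1, 4, 2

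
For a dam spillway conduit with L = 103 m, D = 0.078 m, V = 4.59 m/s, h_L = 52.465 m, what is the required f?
Formula: h_L = f \frac{L}{D} \frac{V^2}{2g}
Substituting knowns: 52.465 = f·(103/0.078)·4.59²/(2·9.81)
Solving for f: f = 52.465·2·9.81/((103/0.078)·4.59²) = 0.037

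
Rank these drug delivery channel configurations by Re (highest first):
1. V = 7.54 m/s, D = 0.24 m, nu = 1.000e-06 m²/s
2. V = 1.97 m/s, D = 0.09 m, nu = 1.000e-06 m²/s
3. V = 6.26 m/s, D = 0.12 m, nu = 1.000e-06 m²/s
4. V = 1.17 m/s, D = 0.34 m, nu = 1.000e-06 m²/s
Case 1: Re = 1.810e+06
Case 2: Re = 177300
Case 3: Re = 751200
Case 4: Re = 397800
Ranking (highest first): 1, 3, 4, 2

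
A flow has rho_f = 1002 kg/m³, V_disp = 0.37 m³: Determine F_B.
Formula: F_B = \rho_f g V_{disp}
F_B = 1002·9.81·0.37 = 3637 N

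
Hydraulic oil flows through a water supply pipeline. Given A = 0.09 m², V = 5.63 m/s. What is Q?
Formula: Q = A V
Q = 0.09·5.63·1000 = 506.7 L/s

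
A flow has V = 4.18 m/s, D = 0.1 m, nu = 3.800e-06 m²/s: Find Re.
Formula: Re = \frac{V D}{\nu}
Re = 4.18·0.1/3.800e-06 = 110000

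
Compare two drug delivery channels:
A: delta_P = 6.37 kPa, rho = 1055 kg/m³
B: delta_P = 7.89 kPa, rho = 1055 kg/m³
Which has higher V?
V(A) = 3.475 m/s, V(B) = 3.867 m/s. Answer: B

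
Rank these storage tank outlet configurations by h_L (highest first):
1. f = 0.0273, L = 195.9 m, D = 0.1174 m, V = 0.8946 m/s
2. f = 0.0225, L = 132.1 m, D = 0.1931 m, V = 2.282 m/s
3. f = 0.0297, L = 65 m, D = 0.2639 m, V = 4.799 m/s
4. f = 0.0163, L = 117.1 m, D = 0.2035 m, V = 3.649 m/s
Case 1: h_L = 1.858 m
Case 2: h_L = 4.085 m
Case 3: h_L = 8.587 m
Case 4: h_L = 6.365 m
Ranking (highest first): 3, 4, 2, 1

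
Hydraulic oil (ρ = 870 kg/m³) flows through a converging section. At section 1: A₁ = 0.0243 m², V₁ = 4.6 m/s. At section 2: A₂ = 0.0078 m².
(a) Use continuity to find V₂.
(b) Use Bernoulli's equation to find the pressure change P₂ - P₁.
(a) Continuity: A₁V₁=A₂V₂ -> V₂=A₁V₁/A₂=0.0243*4.6/0.0078=14.33 m/s
(b) Bernoulli: P₂-P₁=0.5*rho*(V₁^2-V₂^2)/1000=0.5*870*(4.6^2-14.33^2)/1000=-80.12 kPa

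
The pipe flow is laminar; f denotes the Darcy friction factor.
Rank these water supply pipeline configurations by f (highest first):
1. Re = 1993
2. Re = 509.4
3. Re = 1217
Case 1: f = 0.03211
Case 2: f = 0.1256
Case 3: f = 0.05259
Ranking (highest first): 2, 3, 1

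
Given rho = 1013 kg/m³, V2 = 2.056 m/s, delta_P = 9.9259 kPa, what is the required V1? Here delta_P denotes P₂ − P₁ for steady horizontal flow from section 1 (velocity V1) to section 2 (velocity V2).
Formula: \Delta P = \frac{1}{2} \rho (V_1^2 - V_2^2)
Substituting knowns: 9.9259 = 0.5·1013·(V1² − 2.056²)/1000
Solving for V1: V1 = √(2.056² + 2·(9.9259·1000)/1013) = 4.881 m/s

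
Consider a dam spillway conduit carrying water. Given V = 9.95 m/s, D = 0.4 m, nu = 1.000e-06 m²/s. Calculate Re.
Formula: Re = \frac{V D}{\nu}
Re = 9.95·0.4/1.000e-06 = 3.980e+06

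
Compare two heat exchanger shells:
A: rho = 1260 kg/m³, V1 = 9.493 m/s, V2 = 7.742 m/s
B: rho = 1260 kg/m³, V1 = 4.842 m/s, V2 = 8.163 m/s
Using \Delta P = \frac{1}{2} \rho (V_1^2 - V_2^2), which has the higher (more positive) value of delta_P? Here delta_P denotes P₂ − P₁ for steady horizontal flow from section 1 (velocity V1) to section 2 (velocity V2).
delta_P(A) = 19.01 kPa, delta_P(B) = -27.21 kPa. Answer: A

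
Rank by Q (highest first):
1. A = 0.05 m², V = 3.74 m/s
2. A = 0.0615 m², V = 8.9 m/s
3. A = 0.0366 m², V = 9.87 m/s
Case 1: Q = 187 L/s
Case 2: Q = 547.4 L/s
Case 3: Q = 361.2 L/s
Ranking (highest first): 2, 3, 1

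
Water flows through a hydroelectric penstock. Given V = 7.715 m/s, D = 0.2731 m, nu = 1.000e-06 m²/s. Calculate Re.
Formula: Re = \frac{V D}{\nu}
Re = 7.715·0.2731/1.000e-06 = 2.107e+06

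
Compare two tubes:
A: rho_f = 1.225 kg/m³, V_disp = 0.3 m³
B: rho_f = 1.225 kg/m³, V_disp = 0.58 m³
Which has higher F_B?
F_B(A) = 3.605 N, F_B(B) = 6.97 N. Answer: B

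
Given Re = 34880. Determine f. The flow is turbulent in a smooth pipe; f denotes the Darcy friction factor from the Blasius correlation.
Formula: f = \frac{0.316}{Re^{0.25}}
f = 0.316/34880^0.25 = 0.02312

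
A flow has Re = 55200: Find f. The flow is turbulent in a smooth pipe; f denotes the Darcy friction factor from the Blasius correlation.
Formula: f = \frac{0.316}{Re^{0.25}}
f = 0.316/55200^0.25 = 0.02062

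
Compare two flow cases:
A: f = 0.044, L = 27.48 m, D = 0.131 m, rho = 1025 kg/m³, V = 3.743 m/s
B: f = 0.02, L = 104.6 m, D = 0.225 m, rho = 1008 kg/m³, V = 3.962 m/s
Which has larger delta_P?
delta_P(A) = 66.27 kPa, delta_P(B) = 73.56 kPa. Answer: B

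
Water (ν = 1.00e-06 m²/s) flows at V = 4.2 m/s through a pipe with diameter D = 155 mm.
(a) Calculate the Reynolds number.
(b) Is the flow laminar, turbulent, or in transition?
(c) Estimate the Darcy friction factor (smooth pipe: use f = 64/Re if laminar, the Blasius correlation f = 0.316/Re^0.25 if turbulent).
(a) Re = V·D/ν = 4.2·0.155/1.00e-06 = 651000
(b) Flow regime: turbulent (Re > 4000)
(c) Friction factor: f = 0.316/Re^0.25 = 0.316/651000^0.25 = 0.01112 (Blasius is strictly valid for Re ≲ 1e5; used here as the smooth-pipe estimate the problem specifies)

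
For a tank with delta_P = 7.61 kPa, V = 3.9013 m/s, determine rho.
Formula: V = \sqrt{\frac{2 \Delta P}{\rho}}
Substituting knowns: 3.9013 = √(2·(7.61·1000)/rho)
Solving for rho: rho = 2·(7.61·1000)/3.9013² = 1000 kg/m³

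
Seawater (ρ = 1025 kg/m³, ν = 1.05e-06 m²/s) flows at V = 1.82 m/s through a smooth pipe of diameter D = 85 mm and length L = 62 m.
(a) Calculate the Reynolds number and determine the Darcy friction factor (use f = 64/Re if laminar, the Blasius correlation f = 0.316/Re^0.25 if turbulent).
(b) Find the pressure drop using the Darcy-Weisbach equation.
(a) Re = V·D/ν = 1.82·0.085/1.05e-06 = 147330 → turbulent (Re > 4000); f = 0.316/Re^0.25 = 0.316/147330^0.25 = 0.016129 (Blasius is strictly valid for Re ≲ 1e5; used here as the smooth-pipe estimate the problem specifies)
(b) Darcy-Weisbach: ΔP = f·(L/D)·½ρV²/1000 = 0.016129·(62/0.085)·½·1025·1.82²/1000 = 19.97 kPa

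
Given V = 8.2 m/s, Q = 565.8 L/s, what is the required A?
Formula: Q = A V
Substituting knowns: 565.8 = A·8.2·1000
Solving for A: A = (565.8/1000)/8.2 = 0.069 m²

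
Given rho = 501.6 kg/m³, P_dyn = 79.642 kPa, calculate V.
Formula: P_{dyn} = \frac{1}{2} \rho V^2
Substituting knowns: 79.642 = 0.5·501.6·V²/1000
Solving for V: V = √(2·(79.642·1000)/501.6) = 17.82 m/s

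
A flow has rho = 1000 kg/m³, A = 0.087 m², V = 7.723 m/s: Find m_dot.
Formula: \dot{m} = \rho A V
m_dot = 1000·0.087·7.723 = 671.9 kg/s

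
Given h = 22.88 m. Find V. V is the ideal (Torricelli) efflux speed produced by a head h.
Formula: V = \sqrt{2 g h}
V = √(2·9.81·22.88) = 21.19 m/s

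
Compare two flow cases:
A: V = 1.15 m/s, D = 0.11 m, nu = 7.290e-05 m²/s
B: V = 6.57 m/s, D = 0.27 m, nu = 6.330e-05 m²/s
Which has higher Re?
Re(A) = 1735, Re(B) = 28024. Answer: B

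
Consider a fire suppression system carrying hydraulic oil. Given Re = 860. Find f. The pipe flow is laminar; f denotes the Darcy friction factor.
Formula: f = \frac{64}{Re}
f = 64/860 = 0.07442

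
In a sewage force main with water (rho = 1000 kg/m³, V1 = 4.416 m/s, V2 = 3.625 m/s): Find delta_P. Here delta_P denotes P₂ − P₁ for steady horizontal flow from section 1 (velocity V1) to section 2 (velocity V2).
Formula: \Delta P = \frac{1}{2} \rho (V_1^2 - V_2^2)
delta_P = 0.5·1000·(4.416² − 3.625²)/1000 = 3.18 kPa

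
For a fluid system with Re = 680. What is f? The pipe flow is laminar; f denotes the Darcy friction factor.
Formula: f = \frac{64}{Re}
f = 64/680 = 0.09412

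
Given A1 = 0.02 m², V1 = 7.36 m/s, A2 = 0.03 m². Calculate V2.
Formula: V_2 = \frac{A_1 V_1}{A_2}
V2 = 0.02·7.36/0.03 = 4.907 m/s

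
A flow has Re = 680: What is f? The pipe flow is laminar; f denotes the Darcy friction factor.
Formula: f = \frac{64}{Re}
f = 64/680 = 0.09412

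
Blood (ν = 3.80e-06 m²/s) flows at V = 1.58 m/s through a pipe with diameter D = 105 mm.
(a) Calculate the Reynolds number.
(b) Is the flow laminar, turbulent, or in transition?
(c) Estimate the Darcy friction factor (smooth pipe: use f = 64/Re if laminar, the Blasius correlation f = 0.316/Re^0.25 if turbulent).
(a) Re = V·D/ν = 1.58·0.105/3.80e-06 = 43658
(b) Flow regime: turbulent (Re > 4000)
(c) Friction factor: f = 0.316/Re^0.25 = 0.316/43658^0.25 = 0.02186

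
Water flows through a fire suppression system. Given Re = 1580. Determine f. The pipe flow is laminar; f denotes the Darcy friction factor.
Formula: f = \frac{64}{Re}
f = 64/1580 = 0.04051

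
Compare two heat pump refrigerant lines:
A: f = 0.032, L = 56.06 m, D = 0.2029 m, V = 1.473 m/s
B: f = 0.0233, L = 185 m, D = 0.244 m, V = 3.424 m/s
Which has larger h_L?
h_L(A) = 0.9777 m, h_L(B) = 10.56 m. Answer: B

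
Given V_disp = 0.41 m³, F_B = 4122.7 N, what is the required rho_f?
Formula: F_B = \rho_f g V_{disp}
Substituting knowns: 4122.7 = rho_f·9.81·0.41
Solving for rho_f: rho_f = 4122.7/(9.81·0.41) = 1025 kg/m³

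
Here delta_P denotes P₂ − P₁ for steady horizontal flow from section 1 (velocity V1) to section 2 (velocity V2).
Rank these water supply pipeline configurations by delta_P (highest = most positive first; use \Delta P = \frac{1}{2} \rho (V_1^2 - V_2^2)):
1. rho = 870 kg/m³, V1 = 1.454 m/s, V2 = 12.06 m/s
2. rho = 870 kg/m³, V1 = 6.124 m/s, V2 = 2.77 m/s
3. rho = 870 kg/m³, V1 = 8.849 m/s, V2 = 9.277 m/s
Case 1: delta_P = -62.35 kPa
Case 2: delta_P = 12.98 kPa
Case 3: delta_P = -3.375 kPa
Ranking (highest first): 2, 3, 1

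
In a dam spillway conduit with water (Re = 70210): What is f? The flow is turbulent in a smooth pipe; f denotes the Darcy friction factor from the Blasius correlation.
Formula: f = \frac{0.316}{Re^{0.25}}
f = 0.316/70210^0.25 = 0.01941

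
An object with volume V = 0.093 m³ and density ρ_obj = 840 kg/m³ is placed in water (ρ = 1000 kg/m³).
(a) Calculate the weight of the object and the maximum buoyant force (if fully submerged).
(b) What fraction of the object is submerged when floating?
(a) W=rho_obj*g*V=840*9.81*0.093=766.4 N; F_B(max)=rho*g*V=1000*9.81*0.093=912.3 N
(b) Floating fraction=rho_obj/rho=840/1000=0.840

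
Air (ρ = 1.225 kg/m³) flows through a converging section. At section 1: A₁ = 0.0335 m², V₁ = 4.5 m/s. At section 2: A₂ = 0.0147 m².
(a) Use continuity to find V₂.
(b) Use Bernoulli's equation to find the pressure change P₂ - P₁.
(a) Continuity: A₁V₁=A₂V₂ -> V₂=A₁V₁/A₂=0.0335*4.5/0.0147=10.26 m/s
(b) Bernoulli: P₂-P₁=0.5*rho*(V₁^2-V₂^2)/1000=0.5*1.225*(4.5^2-10.26^2)/1000=-0.05207 kPa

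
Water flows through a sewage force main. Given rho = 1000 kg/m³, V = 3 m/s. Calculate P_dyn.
Formula: P_{dyn} = \frac{1}{2} \rho V^2
P_dyn = 0.5·1000·3²/1000 = 4.5 kPa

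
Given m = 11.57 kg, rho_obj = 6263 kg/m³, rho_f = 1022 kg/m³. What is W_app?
Formula: W_{app} = mg\left(1 - \frac{\rho_f}{\rho_{obj}}\right)
W_app = 11.57·9.81·(1 − 1022/6263) = 94.98 N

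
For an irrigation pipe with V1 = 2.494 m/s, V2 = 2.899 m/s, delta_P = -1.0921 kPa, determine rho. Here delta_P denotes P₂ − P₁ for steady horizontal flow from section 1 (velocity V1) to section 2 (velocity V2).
Formula: \Delta P = \frac{1}{2} \rho (V_1^2 - V_2^2)
Substituting knowns: -1.0921 = 0.5·rho·(2.494² − 2.899²)/1000
Solving for rho: rho = 2·(-1.0921·1000)/(2.494² − 2.899²) = 1000 kg/m³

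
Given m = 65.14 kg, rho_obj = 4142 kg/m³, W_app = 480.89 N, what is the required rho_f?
Formula: W_{app} = mg\left(1 - \frac{\rho_f}{\rho_{obj}}\right)
Substituting knowns: 480.89 = 65.14·9.81·(1 − rho_f/4142)
Solving for rho_f: rho_f = 4142·(1 − 480.89/(65.14·9.81)) = 1025 kg/m³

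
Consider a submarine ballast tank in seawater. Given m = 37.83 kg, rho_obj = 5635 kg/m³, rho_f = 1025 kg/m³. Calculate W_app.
Formula: W_{app} = mg\left(1 - \frac{\rho_f}{\rho_{obj}}\right)
W_app = 37.83·9.81·(1 − 1025/5635) = 303.6 N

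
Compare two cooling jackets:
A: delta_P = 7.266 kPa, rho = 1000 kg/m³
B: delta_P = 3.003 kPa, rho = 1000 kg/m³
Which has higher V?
V(A) = 3.812 m/s, V(B) = 2.451 m/s. Answer: A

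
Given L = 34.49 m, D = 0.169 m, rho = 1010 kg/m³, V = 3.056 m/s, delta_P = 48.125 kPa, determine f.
Formula: \Delta P = f \frac{L}{D} \frac{\rho V^2}{2}
Substituting knowns: 48.125 = f·(34.49/0.169)·0.5·1010·3.056²/1000
Solving for f: f = (48.125·1000)/((34.49/0.169)·0.5·1010·3.056²) = 0.05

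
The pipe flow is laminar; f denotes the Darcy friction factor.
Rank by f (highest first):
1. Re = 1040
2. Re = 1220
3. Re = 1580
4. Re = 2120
Case 1: f = 0.06154
Case 2: f = 0.05246
Case 3: f = 0.04051
Case 4: f = 0.03019
Ranking (highest first): 1, 2, 3, 4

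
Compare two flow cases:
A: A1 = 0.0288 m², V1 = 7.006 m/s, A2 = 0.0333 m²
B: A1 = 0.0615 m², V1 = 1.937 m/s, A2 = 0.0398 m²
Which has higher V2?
V2(A) = 6.059 m/s, V2(B) = 2.993 m/s. Answer: A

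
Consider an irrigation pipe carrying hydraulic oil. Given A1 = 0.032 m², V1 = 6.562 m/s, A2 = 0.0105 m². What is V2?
Formula: V_2 = \frac{A_1 V_1}{A_2}
V2 = 0.032·6.562/0.0105 = 20 m/s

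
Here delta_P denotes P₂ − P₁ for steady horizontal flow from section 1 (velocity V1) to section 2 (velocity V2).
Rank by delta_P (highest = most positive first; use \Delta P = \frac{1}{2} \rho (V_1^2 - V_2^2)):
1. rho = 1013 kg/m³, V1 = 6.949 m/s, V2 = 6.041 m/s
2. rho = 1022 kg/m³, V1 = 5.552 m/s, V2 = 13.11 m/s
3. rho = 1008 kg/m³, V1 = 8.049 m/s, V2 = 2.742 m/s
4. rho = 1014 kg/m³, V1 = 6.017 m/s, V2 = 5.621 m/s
Case 1: delta_P = 5.974 kPa
Case 2: delta_P = -72.08 kPa
Case 3: delta_P = 28.86 kPa
Case 4: delta_P = 2.337 kPa
Ranking (highest first): 3, 1, 4, 2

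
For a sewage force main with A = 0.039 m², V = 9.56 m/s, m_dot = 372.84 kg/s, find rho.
Formula: \dot{m} = \rho A V
Substituting knowns: 372.84 = rho·0.039·9.56
Solving for rho: rho = 372.84/(0.039·9.56) = 1000 kg/m³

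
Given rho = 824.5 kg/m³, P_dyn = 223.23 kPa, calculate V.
Formula: P_{dyn} = \frac{1}{2} \rho V^2
Substituting knowns: 223.23 = 0.5·824.5·V²/1000
Solving for V: V = √(2·(223.23·1000)/824.5) = 23.27 m/s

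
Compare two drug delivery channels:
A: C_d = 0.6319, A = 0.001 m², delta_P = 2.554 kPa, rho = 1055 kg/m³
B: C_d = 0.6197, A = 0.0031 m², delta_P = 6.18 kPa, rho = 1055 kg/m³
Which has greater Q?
Q(A) = 1.39 L/s, Q(B) = 6.575 L/s. Answer: B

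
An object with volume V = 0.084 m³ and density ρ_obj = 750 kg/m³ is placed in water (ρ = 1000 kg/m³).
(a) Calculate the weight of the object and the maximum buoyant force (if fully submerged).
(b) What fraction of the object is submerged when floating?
(a) W=rho_obj*g*V=750*9.81*0.084=618.0 N; F_B(max)=rho*g*V=1000*9.81*0.084=824.0 N
(b) Floating fraction=rho_obj/rho=750/1000=0.750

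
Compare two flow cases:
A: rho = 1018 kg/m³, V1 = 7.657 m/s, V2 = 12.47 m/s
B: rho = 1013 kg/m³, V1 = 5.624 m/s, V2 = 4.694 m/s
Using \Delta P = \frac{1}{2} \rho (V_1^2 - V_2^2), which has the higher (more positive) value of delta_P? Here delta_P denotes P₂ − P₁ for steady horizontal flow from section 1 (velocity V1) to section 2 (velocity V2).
delta_P(A) = -49.31 kPa, delta_P(B) = 4.86 kPa. Answer: B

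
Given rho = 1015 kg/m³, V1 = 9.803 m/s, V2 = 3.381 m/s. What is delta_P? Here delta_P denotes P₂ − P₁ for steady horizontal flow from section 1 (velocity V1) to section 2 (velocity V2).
Formula: \Delta P = \frac{1}{2} \rho (V_1^2 - V_2^2)
delta_P = 0.5·1015·(9.803² − 3.381²)/1000 = 42.97 kPa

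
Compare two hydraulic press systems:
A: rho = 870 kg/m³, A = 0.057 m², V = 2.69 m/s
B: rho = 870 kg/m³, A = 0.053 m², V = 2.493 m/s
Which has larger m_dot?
m_dot(A) = 133.4 kg/s, m_dot(B) = 115 kg/s. Answer: A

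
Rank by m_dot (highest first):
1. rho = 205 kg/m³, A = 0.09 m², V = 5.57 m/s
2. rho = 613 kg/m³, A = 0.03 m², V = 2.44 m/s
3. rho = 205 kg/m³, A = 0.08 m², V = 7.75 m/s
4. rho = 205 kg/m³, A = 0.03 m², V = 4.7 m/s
Case 1: m_dot = 102.8 kg/s
Case 2: m_dot = 44.87 kg/s
Case 3: m_dot = 127.1 kg/s
Case 4: m_dot = 28.9 kg/s
Ranking (highest first): 3, 1, 2, 4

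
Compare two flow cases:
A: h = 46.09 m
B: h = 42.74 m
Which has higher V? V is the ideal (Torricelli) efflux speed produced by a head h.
V(A) = 30.07 m/s, V(B) = 28.96 m/s. Answer: A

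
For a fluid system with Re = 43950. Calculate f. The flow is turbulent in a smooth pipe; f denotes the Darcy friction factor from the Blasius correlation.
Formula: f = \frac{0.316}{Re^{0.25}}
f = 0.316/43950^0.25 = 0.02182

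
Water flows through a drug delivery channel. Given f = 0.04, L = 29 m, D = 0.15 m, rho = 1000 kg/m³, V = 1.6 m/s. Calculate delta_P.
Formula: \Delta P = f \frac{L}{D} \frac{\rho V^2}{2}
delta_P = 0.04·(29/0.15)·0.5·1000·1.6²/1000 = 9.899 kPa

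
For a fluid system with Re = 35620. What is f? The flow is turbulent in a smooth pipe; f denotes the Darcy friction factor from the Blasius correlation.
Formula: f = \frac{0.316}{Re^{0.25}}
f = 0.316/35620^0.25 = 0.023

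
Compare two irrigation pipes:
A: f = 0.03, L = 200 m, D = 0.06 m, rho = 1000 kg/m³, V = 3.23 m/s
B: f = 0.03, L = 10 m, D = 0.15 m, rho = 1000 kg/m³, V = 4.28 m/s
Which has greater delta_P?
delta_P(A) = 521.6 kPa, delta_P(B) = 18.32 kPa. Answer: A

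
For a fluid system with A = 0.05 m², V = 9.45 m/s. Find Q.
Formula: Q = A V
Q = 0.05·9.45·1000 = 472.5 L/s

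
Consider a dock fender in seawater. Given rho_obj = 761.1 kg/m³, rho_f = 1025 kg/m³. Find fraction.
Formula: f_{sub} = \frac{\rho_{obj}}{\rho_f}
fraction = 761.1/1025 = 0.7425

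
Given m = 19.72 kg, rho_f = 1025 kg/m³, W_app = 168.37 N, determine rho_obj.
Formula: W_{app} = mg\left(1 - \frac{\rho_f}{\rho_{obj}}\right)
Substituting knowns: 168.37 = 19.72·9.81·(1 − 1025/rho_obj)
Solving for rho_obj: rho_obj = 1025/(1 − 168.37/(19.72·9.81)) = 7905 kg/m³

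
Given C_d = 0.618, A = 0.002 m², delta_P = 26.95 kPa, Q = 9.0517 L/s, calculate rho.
Formula: Q = C_d A \sqrt{\frac{2 \Delta P}{\rho}}
Substituting knowns: 9.0517 = 0.618·0.002·√(2·(26.95·1000)/rho)·1000
Solving for rho: rho = 2·(26.95·1000)/((9.0517/1000)/(0.618·0.002))² = 1005 kg/m³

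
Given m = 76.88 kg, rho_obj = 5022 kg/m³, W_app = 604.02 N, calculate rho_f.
Formula: W_{app} = mg\left(1 - \frac{\rho_f}{\rho_{obj}}\right)
Substituting knowns: 604.02 = 76.88·9.81·(1 − rho_f/5022)
Solving for rho_f: rho_f = 5022·(1 − 604.02/(76.88·9.81)) = 1000 kg/m³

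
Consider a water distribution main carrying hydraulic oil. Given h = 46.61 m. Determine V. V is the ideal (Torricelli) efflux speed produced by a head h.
Formula: V = \sqrt{2 g h}
V = √(2·9.81·46.61) = 30.24 m/s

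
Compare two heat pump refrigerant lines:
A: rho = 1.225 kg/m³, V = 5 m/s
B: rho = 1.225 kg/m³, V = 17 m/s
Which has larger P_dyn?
P_dyn(A) = 0.01531 kPa, P_dyn(B) = 0.177 kPa. Answer: B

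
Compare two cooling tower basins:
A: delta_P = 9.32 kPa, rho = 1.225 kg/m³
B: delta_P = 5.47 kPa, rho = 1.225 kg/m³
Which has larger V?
V(A) = 123.4 m/s, V(B) = 94.5 m/s. Answer: A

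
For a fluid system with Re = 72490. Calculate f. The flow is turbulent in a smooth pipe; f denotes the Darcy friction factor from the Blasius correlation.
Formula: f = \frac{0.316}{Re^{0.25}}
f = 0.316/72490^0.25 = 0.01926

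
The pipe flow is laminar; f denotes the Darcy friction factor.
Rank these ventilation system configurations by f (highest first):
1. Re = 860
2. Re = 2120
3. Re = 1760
Case 1: f = 0.07442
Case 2: f = 0.03019
Case 3: f = 0.03636
Ranking (highest first): 1, 3, 2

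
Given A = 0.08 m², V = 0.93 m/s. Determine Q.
Formula: Q = A V
Q = 0.08·0.93·1000 = 74.4 L/s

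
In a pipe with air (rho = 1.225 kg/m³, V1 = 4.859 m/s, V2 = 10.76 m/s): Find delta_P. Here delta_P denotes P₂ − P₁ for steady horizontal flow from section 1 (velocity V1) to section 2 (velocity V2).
Formula: \Delta P = \frac{1}{2} \rho (V_1^2 - V_2^2)
delta_P = 0.5·1.225·(4.859² − 10.76²)/1000 = -0.05645 kPa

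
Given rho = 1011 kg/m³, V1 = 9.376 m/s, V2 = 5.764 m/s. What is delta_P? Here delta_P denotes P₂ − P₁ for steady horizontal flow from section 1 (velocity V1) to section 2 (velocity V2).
Formula: \Delta P = \frac{1}{2} \rho (V_1^2 - V_2^2)
delta_P = 0.5·1011·(9.376² − 5.764²)/1000 = 27.64 kPa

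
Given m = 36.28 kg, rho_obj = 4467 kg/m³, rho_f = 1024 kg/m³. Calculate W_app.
Formula: W_{app} = mg\left(1 - \frac{\rho_f}{\rho_{obj}}\right)
W_app = 36.28·9.81·(1 − 1024/4467) = 274.3 N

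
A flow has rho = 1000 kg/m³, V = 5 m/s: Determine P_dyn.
Formula: P_{dyn} = \frac{1}{2} \rho V^2
P_dyn = 0.5·1000·5²/1000 = 12.5 kPa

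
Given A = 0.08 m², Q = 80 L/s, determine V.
Formula: Q = A V
Substituting knowns: 80 = 0.08·V·1000
Solving for V: V = (80/1000)/0.08 = 1 m/s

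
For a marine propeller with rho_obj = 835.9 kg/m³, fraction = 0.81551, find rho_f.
Formula: f_{sub} = \frac{\rho_{obj}}{\rho_f}
Substituting knowns: 0.81551 = 835.9/rho_f
Solving for rho_f: rho_f = 835.9/0.81551 = 1025 kg/m³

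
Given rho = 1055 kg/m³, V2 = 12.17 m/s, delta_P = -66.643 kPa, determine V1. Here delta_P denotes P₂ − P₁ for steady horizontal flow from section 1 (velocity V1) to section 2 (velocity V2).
Formula: \Delta P = \frac{1}{2} \rho (V_1^2 - V_2^2)
Substituting knowns: -66.643 = 0.5·1055·(V1² − 12.17²)/1000
Solving for V1: V1 = √(12.17² + 2·(-66.643·1000)/1055) = 4.666 m/s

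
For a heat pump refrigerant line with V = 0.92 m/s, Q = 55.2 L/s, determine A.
Formula: Q = A V
Substituting knowns: 55.2 = A·0.92·1000
Solving for A: A = (55.2/1000)/0.92 = 0.06 m²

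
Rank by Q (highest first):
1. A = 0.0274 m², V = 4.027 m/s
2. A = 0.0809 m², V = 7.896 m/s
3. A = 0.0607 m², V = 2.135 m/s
Case 1: Q = 110.3 L/s
Case 2: Q = 638.8 L/s
Case 3: Q = 129.6 L/s
Ranking (highest first): 2, 3, 1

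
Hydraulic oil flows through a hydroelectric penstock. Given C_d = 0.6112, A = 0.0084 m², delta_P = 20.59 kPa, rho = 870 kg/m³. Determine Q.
Formula: Q = C_d A \sqrt{\frac{2 \Delta P}{\rho}}
Q = 0.6112·0.0084·√(2·(20.59·1000)/870)·1000 = 35.32 L/s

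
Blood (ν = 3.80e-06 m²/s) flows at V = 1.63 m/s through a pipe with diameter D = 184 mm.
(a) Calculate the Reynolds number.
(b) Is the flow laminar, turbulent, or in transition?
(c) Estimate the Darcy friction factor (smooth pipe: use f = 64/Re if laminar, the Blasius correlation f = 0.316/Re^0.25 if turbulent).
(a) Re = V·D/ν = 1.63·0.184/3.80e-06 = 78926
(b) Flow regime: turbulent (Re > 4000)
(c) Friction factor: f = 0.316/Re^0.25 = 0.316/78926^0.25 = 0.01885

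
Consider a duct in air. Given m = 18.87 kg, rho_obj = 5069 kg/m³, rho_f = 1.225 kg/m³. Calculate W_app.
Formula: W_{app} = mg\left(1 - \frac{\rho_f}{\rho_{obj}}\right)
W_app = 18.87·9.81·(1 − 1.225/5069) = 185.1 N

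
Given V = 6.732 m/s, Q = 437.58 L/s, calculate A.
Formula: Q = A V
Substituting knowns: 437.58 = A·6.732·1000
Solving for A: A = (437.58/1000)/6.732 = 0.065 m²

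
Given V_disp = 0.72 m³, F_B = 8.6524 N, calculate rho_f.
Formula: F_B = \rho_f g V_{disp}
Substituting knowns: 8.6524 = rho_f·9.81·0.72
Solving for rho_f: rho_f = 8.6524/(9.81·0.72) = 1.225 kg/m³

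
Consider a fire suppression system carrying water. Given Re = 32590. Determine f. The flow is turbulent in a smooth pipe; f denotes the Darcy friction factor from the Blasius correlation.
Formula: f = \frac{0.316}{Re^{0.25}}
f = 0.316/32590^0.25 = 0.02352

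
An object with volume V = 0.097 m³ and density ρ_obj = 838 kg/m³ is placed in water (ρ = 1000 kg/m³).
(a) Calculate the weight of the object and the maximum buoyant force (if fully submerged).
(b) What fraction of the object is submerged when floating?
(a) W=rho_obj*g*V=838*9.81*0.097=797.4 N; F_B(max)=rho*g*V=1000*9.81*0.097=951.6 N
(b) Floating fraction=rho_obj/rho=838/1000=0.838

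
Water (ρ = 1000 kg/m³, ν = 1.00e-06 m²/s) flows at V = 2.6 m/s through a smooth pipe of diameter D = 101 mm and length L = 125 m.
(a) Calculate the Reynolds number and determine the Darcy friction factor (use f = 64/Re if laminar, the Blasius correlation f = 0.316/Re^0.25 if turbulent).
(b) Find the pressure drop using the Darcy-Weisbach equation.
(a) Re = V·D/ν = 2.6·0.101/1.00e-06 = 262600 → turbulent (Re > 4000); f = 0.316/Re^0.25 = 0.316/262600^0.25 = 0.013959 (Blasius is strictly valid for Re ≲ 1e5; used here as the smooth-pipe estimate the problem specifies)
(b) Darcy-Weisbach: ΔP = f·(L/D)·½ρV²/1000 = 0.013959·(125/0.101)·½·1000·2.6²/1000 = 58.39 kPa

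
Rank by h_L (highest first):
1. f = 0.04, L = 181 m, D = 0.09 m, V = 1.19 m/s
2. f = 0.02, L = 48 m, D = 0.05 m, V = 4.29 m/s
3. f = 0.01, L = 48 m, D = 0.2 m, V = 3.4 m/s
Case 1: h_L = 5.806 m
Case 2: h_L = 18.01 m
Case 3: h_L = 1.414 m
Ranking (highest first): 2, 1, 3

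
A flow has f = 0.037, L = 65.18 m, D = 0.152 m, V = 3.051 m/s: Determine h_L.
Formula: h_L = f \frac{L}{D} \frac{V^2}{2g}
h_L = 0.037·(65.18/0.152)·3.051²/(2·9.81) = 7.528 m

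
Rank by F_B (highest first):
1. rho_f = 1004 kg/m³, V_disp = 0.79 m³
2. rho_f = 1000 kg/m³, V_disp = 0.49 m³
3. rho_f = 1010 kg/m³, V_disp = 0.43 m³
Case 1: F_B = 7781 N
Case 2: F_B = 4807 N
Case 3: F_B = 4260 N
Ranking (highest first): 1, 2, 3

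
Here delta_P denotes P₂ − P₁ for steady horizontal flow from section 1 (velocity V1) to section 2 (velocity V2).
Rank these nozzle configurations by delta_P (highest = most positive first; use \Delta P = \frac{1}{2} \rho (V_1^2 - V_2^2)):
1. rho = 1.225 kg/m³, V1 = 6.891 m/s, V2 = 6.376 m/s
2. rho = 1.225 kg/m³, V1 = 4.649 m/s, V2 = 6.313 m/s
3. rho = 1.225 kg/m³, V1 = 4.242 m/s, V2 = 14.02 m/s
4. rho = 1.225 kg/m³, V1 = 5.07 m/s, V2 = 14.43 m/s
Case 1: delta_P = 0.004185 kPa
Case 2: delta_P = -0.01117 kPa
Case 3: delta_P = -0.1094 kPa
Case 4: delta_P = -0.1118 kPa
Ranking (highest first): 1, 2, 3, 4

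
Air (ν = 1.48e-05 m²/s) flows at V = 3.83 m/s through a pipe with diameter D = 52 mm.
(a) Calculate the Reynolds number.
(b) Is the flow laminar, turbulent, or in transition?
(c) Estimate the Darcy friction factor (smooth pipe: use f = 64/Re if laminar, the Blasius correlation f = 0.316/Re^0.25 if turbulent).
(a) Re = V·D/ν = 3.83·0.052/1.48e-05 = 13457
(b) Flow regime: turbulent (Re > 4000)
(c) Friction factor: f = 0.316/Re^0.25 = 0.316/13457^0.25 = 0.02934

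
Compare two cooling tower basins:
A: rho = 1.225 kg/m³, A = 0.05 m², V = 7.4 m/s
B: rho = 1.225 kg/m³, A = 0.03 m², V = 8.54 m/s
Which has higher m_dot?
m_dot(A) = 0.4533 kg/s, m_dot(B) = 0.3138 kg/s. Answer: A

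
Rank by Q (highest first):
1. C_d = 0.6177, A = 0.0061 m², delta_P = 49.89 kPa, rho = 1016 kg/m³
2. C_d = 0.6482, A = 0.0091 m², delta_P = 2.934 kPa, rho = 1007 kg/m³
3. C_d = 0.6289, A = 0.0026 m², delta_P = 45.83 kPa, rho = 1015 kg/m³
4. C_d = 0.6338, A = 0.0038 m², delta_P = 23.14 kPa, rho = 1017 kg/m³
Case 1: Q = 37.34 L/s
Case 2: Q = 14.24 L/s
Case 3: Q = 15.54 L/s
Case 4: Q = 16.25 L/s
Ranking (highest first): 1, 4, 3, 2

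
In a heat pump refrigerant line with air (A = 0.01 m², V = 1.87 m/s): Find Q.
Formula: Q = A V
Q = 0.01·1.87·1000 = 18.7 L/s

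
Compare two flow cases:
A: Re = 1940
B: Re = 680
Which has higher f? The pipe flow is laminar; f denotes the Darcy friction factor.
f(A) = 0.03299, f(B) = 0.09412. Answer: B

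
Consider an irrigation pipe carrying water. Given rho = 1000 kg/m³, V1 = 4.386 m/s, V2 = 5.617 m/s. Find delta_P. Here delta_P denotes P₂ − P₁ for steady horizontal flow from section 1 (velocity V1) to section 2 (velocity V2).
Formula: \Delta P = \frac{1}{2} \rho (V_1^2 - V_2^2)
delta_P = 0.5·1000·(4.386² − 5.617²)/1000 = -6.157 kPa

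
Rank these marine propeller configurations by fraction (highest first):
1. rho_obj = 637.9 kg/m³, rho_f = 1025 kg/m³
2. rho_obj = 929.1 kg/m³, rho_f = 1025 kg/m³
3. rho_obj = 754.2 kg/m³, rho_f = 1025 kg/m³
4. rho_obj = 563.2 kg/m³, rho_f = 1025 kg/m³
Case 1: fraction = 0.6223
Case 2: fraction = 0.9064
Case 3: fraction = 0.7358
Case 4: fraction = 0.5495
Ranking (highest first): 2, 3, 1, 4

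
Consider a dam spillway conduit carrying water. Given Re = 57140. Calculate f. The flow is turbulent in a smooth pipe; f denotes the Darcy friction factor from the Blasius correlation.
Formula: f = \frac{0.316}{Re^{0.25}}
f = 0.316/57140^0.25 = 0.02044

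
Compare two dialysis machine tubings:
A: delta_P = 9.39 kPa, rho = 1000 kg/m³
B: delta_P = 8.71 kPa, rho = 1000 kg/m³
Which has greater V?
V(A) = 4.334 m/s, V(B) = 4.174 m/s. Answer: A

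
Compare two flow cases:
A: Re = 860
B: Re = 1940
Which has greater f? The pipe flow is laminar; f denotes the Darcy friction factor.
f(A) = 0.07442, f(B) = 0.03299. Answer: A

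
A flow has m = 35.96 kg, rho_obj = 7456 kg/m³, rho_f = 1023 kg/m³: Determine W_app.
Formula: W_{app} = mg\left(1 - \frac{\rho_f}{\rho_{obj}}\right)
W_app = 35.96·9.81·(1 − 1023/7456) = 304.4 N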